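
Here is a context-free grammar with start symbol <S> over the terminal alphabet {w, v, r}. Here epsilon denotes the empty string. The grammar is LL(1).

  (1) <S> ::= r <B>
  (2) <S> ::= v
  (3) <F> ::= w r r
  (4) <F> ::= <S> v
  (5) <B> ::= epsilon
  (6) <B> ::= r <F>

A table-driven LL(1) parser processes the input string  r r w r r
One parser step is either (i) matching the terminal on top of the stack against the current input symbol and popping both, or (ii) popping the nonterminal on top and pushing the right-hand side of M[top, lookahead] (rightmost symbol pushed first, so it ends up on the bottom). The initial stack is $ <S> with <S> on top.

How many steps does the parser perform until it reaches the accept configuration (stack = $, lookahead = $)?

     Stack    Input        Action
  1  $ <S>    r r w r r $  expand <S> ::= r <B>
  2  $ <B> r  r r w r r $  match r
  3  $ <B>    r w r r $    expand <B> ::= r <F>
  4  $ <F> r  r w r r $    match r
  5  $ <F>    w r r $      expand <F> ::= w r r
  6  $ r r w  w r r $      match w
  7  $ r r    r r $        match r
  8  $ r      r $          match r
Accept reached after 8 steps.

8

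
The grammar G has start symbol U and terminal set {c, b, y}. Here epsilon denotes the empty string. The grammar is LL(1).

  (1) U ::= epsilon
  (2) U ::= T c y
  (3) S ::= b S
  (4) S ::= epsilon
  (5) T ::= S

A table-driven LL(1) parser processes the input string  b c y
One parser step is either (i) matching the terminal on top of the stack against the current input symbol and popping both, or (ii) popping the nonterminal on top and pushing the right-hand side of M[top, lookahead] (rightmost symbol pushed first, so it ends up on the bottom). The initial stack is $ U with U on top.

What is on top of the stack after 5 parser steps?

c

step 1: stack=$ U  input=b c y $  — expand U ::= T c y
step 2: stack=$ y c T  input=b c y $  — expand T ::= S
step 3: stack=$ y c S  input=b c y $  — expand S ::= b S
step 4: stack=$ y c S b  input=b c y $  — match b
step 5: stack=$ y c S  input=c y $  — expand S ::= epsilon
Stack after step 5: $ y c (top = c).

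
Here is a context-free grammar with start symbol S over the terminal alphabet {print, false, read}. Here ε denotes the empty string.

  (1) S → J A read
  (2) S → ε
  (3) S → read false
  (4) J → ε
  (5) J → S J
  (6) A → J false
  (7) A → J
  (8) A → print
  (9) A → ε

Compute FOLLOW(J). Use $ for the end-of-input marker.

{false, print, read}

FIRST(S) = {ε, false, print, read}  (via J A read)
FIRST(J) = {ε, false, print, read}  (via S J)
FIRST(A) = {ε, false, print, read}  (via J false, J)
FOLLOW(S) includes $ since S is the start symbol.
FOLLOW(A): in S→J A read, A is followed by read with FIRST {read}. Thus FOLLOW(A) = {read}.
FOLLOW(J): in S→J A read, J is followed by A read with FIRST {false, print, read}; in J→S J, the suffix after J is empty (adds nothing new); in A→J false, J is followed by false with FIRST {false}; in A→J, the suffix after J is empty, so FOLLOW(J) ⊇ FOLLOW(A) = {read}. Thus FOLLOW(J) = {false, print, read}.
FOLLOW(S): in J→S J, S is followed by J with FIRST {ε, false, print, read}; in J→S J, the suffix after S is nullable, so FOLLOW(S) ⊇ FOLLOW(J) = {false, print, read}. Thus FOLLOW(S) = {$, false, print, read}.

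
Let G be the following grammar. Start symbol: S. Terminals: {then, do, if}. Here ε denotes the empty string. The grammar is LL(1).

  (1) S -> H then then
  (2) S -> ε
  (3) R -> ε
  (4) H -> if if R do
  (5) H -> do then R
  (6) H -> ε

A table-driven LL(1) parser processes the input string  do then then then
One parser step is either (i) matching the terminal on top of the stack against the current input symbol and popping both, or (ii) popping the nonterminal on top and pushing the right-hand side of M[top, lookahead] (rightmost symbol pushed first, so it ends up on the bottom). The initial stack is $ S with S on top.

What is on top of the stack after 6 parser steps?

step 1: stack=$ S  input=do then then then $  — expand S -> H then then
step 2: stack=$ then then H  input=do then then then $  — expand H -> do then R
step 3: stack=$ then then R then do  input=do then then then $  — match do
step 4: stack=$ then then R then  input=then then then $  — match then
step 5: stack=$ then then R  input=then then $  — expand R -> ε
step 6: stack=$ then then  input=then then $  — match then
Stack after step 6: $ then (top = then).

then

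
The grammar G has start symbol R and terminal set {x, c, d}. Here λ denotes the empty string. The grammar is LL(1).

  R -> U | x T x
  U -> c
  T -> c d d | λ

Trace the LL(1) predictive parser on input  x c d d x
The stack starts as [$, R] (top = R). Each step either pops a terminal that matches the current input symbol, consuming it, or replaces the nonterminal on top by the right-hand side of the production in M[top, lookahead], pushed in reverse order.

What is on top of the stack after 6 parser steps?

     Stack      Input        Action
  1  $ R        x c d d x $  expand R -> x T x
  2  $ x T x    x c d d x $  match x
  3  $ x T      c d d x $    expand T -> c d d
  4  $ x d d c  c d d x $    match c
  5  $ x d d    d d x $      match d
  6  $ x d      d x $        match d
Stack after step 6: $ x (top = x).

x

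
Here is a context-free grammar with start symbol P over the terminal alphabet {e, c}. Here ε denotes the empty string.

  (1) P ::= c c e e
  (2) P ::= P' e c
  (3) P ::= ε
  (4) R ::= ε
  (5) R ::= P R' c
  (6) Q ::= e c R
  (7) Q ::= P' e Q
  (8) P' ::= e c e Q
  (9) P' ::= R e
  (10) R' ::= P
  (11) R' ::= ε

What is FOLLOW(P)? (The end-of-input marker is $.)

{$, c, e}

FIRST(P) = {ε, c, e}  (via P' e c)
FIRST(R') = {ε, c, e}  (via P)
FIRST(R) = {ε, c, e}  (via P R' c)
FIRST(P') = {c, e}  (via R e)
FIRST(Q) = {c, e}  (via P' e Q)
FOLLOW(P) includes $ since P is the start symbol.
FOLLOW(P'): in P::=P' e c, P' is followed by e c with FIRST {e}; in Q::=P' e Q, P' is followed by e Q with FIRST {e}. Thus FOLLOW(P') = {e}.
FOLLOW(Q): in Q::=P' e Q, the suffix after Q is empty (adds nothing new); in P'::=e c e Q, the suffix after Q is empty, so FOLLOW(Q) ⊇ FOLLOW(P') = {e}. Thus FOLLOW(Q) = {e}.
FOLLOW(R): in Q::=e c R, the suffix after R is empty, so FOLLOW(R) ⊇ FOLLOW(Q) = {e}; in P'::=R e, R is followed by e with FIRST {e}. Thus FOLLOW(R) = {e}.
FOLLOW(R'): in R::=P R' c, R' is followed by c with FIRST {c}. Thus FOLLOW(R') = {c}.
FOLLOW(P): in R::=P R' c, P is followed by R' c with FIRST {c, e}; in R'::=P, the suffix after P is empty, so FOLLOW(P) ⊇ FOLLOW(R') = {c}. Thus FOLLOW(P) = {$, c, e}.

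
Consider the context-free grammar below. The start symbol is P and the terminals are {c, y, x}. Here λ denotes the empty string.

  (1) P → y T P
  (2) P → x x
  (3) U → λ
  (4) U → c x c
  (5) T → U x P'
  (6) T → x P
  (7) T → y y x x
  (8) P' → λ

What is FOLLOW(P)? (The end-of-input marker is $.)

{$, x, y}

FIRST(P) = {x, y}
FIRST(U) = {λ, c}
FIRST(P') = {λ}
FIRST(T) = {c, x, y}  (via U x P')
FOLLOW(P) includes $ since P is the start symbol.
FOLLOW(U): in T→U x P', U is followed by x P' with FIRST {x}. Thus FOLLOW(U) = {x}.
FOLLOW(T): in P→y T P, T is followed by P with FIRST {x, y}. Thus FOLLOW(T) = {x, y}.
FOLLOW(P): in P→y T P, the suffix after P is empty (adds nothing new); in T→x P, the suffix after P is empty, so FOLLOW(P) ⊇ FOLLOW(T) = {x, y}. Thus FOLLOW(P) = {$, x, y}.
FOLLOW(P'): in T→U x P', the suffix after P' is empty, so FOLLOW(P') ⊇ FOLLOW(T) = {x, y}. Thus FOLLOW(P') = {x, y}.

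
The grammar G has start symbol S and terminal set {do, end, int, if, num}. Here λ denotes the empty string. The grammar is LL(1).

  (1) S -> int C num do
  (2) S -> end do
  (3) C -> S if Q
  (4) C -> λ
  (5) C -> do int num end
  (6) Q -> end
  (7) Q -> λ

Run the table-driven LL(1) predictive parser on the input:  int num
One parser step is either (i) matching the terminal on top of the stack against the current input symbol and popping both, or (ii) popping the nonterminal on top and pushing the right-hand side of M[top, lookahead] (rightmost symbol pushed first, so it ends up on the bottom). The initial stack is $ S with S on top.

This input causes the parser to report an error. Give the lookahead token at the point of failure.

step 1: stack=$ S  input=int num $  — expand S -> int C num do
step 2: stack=$ do num C int  input=int num $  — match int
step 3: stack=$ do num C  input=num $  — expand C -> λ
step 4: stack=$ do num  input=num $  — match num
step 5: stack=$ do  input=$  — error: top is terminal do but lookahead is $

$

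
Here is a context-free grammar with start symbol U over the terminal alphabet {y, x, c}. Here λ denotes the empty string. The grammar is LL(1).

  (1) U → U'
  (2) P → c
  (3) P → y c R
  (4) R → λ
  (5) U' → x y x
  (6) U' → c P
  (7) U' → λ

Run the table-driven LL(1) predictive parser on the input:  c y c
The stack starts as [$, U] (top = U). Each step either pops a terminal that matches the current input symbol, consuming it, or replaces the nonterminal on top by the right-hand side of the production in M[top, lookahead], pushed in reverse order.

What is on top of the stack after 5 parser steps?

step 1: stack=$ U  input=c y c $  — expand U → U'
step 2: stack=$ U'  input=c y c $  — expand U' → c P
step 3: stack=$ P c  input=c y c $  — match c
step 4: stack=$ P  input=y c $  — expand P → y c R
step 5: stack=$ R c y  input=y c $  — match y
Stack after step 5: $ R c (top = c).

c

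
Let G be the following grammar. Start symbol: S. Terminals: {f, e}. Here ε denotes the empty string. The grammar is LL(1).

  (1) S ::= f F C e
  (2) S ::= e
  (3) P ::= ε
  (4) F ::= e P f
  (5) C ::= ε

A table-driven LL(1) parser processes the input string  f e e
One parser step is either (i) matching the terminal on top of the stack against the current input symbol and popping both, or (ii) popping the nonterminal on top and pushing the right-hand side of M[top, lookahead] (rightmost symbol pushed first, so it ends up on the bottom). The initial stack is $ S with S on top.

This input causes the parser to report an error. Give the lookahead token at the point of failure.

     Stack        Input    Action
  1  $ S          f e e $  expand S ::= f F C e
  2  $ e C F f    f e e $  match f
  3  $ e C F      e e $    expand F ::= e P f
  4  $ e C f P e  e e $    match e
  5  $ e C f P    e $      error: M[P, e] is empty

e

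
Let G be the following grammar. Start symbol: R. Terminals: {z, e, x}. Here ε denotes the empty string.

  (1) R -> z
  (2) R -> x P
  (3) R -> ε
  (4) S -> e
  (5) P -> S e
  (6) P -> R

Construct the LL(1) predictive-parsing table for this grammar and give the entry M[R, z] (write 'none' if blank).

R -> z

FIRST(R) = {ε, x, z}
FIRST(S) = {e}
FIRST(P) = {ε, e, x, z}  (via S e, R)
FOLLOW(R) includes $ since R is the start symbol.
FOLLOW(R): in P->R, the suffix after R is empty, so FOLLOW(R) ⊇ FOLLOW(P) = {$}. Thus FOLLOW(R) = {$}.
FOLLOW(P): in R->x P, the suffix after P is empty, so FOLLOW(P) ⊇ FOLLOW(R) = {$}. Thus FOLLOW(P) = {$}.
For R -> z: FIRST(z) = {z}, so it goes in M[R, t] for t ∈ {z}.
For R -> x P: FIRST(x P) = {x}, so it goes in M[R, t] for t ∈ {x}.
For R -> ε: FIRST(ε) = {ε}, so it goes in M[R, t] for t ∈ {}; since ε ∈ FIRST, also for every t ∈ FOLLOW(R) = {$}.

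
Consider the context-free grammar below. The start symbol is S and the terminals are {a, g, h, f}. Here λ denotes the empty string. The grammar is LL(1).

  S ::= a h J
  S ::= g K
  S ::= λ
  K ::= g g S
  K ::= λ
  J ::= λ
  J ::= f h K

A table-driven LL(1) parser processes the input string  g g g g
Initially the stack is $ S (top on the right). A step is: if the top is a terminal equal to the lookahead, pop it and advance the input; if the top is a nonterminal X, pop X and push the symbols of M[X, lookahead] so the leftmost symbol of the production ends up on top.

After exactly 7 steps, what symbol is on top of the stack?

step 1: stack=$ S  input=g g g g $  — expand S ::= g K
step 2: stack=$ K g  input=g g g g $  — match g
step 3: stack=$ K  input=g g g $  — expand K ::= g g S
step 4: stack=$ S g g  input=g g g $  — match g
step 5: stack=$ S g  input=g g $  — match g
step 6: stack=$ S  input=g $  — expand S ::= g K
step 7: stack=$ K g  input=g $  — match g
Stack after step 7: $ K (top = K).

K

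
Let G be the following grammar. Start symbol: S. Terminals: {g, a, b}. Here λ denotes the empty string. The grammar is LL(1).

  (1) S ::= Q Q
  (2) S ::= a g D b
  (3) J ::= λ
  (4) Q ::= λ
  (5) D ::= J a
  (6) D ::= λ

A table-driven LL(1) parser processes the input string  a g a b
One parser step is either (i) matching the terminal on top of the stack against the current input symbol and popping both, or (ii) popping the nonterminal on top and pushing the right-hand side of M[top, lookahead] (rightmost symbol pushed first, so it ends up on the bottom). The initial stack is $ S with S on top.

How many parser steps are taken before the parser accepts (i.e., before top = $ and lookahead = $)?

     Stack      Input      Action
  1  $ S        a g a b $  expand S ::= a g D b
  2  $ b D g a  a g a b $  match a
  3  $ b D g    g a b $    match g
  4  $ b D      a b $      expand D ::= J a
  5  $ b a J    a b $      expand J ::= λ
  6  $ b a      a b $      match a
  7  $ b        b $        match b
Accept reached after 7 steps.

7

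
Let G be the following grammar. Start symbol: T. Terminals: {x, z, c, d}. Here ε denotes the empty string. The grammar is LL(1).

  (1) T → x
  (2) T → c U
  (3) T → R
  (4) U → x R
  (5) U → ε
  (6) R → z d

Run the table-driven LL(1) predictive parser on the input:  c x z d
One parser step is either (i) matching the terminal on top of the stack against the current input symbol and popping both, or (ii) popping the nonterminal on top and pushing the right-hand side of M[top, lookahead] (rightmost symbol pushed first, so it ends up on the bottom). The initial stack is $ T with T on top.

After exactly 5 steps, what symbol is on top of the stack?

z

     Stack  Input      Action
  1  $ T    c x z d $  expand T → c U
  2  $ U c  c x z d $  match c
  3  $ U    x z d $    expand U → x R
  4  $ R x  x z d $    match x
  5  $ R    z d $      expand R → z d
Stack after step 5: $ d z (top = z).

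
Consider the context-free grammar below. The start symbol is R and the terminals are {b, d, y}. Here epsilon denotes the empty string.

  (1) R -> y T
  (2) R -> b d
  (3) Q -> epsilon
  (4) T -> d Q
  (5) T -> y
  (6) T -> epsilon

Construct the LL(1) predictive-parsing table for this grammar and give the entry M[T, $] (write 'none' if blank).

FIRST(R): from R->y T we get {y}; from R->b d we get {b}. So FIRST(R) = {b, y}.
FIRST(Q): from Q->epsilon we get {epsilon}. So FIRST(Q) = {epsilon}.
FIRST(T): from T->d Q we get {d}; from T->y we get {y}; from T->epsilon we get {epsilon}. So FIRST(T) = {epsilon, d, y}.
FOLLOW(R) includes $ since R is the start symbol.
FOLLOW(R): R appears on no right-hand side. Thus FOLLOW(R) = {$}.
FOLLOW(T): in R->y T, the suffix after T is empty, so FOLLOW(T) ⊇ FOLLOW(R) = {$}. Thus FOLLOW(T) = {$}.
For T -> d Q: FIRST(d Q) = {d}, so it goes in M[T, t] for t ∈ {d}.
For T -> y: FIRST(y) = {y}, so it goes in M[T, t] for t ∈ {y}.
For T -> epsilon: FIRST(epsilon) = {epsilon}, so it goes in M[T, t] for t ∈ {}; since epsilon ∈ FIRST, also for every t ∈ FOLLOW(T) = {$}.

T -> epsilon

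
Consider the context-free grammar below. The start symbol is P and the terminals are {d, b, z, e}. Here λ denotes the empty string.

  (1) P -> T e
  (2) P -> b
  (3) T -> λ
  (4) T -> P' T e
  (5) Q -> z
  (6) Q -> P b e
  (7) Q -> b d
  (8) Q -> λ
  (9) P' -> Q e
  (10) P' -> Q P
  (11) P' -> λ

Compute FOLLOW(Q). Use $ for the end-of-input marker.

{b, e, z}

FIRST(P): from P->T e we get {b, e, z}; from P->b we get {b}. So FIRST(P) = {b, e, z}.
FIRST(Q): from Q->z we get {z}; from Q->P b e we get {b, e, z}; from Q->b d we get {b}; from Q->λ we get {λ}. So FIRST(Q) = {λ, b, e, z}.
FIRST(P'): from P'->Q e we get {b, e, z}; from P'->Q P we get {b, e, z}; from P'->λ we get {λ}. So FIRST(P') = {λ, b, e, z}.
FIRST(T): from T->λ we get {λ}; from T->P' T e we get {b, e, z}. So FIRST(T) = {λ, b, e, z}.
FOLLOW(P) includes $ since P is the start symbol.
FOLLOW(T): in P->T e, T is followed by e with FIRST {e}; in T->P' T e, T is followed by e with FIRST {e}. Thus FOLLOW(T) = {e}.
FOLLOW(Q): in P'->Q e, Q is followed by e with FIRST {e}; in P'->Q P, Q is followed by P with FIRST {b, e, z}. Thus FOLLOW(Q) = {b, e, z}.
FOLLOW(P'): in T->P' T e, P' is followed by T e with FIRST {b, e, z}. Thus FOLLOW(P') = {b, e, z}.
FOLLOW(P): in Q->P b e, P is followed by b e with FIRST {b}; in P'->Q P, the suffix after P is empty, so FOLLOW(P) ⊇ FOLLOW(P') = {b, e, z}. Thus FOLLOW(P) = {$, b, e, z}.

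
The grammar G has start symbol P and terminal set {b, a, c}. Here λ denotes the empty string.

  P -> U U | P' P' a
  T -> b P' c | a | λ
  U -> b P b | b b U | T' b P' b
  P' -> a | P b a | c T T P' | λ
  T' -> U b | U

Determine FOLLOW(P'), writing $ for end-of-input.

FIRST(T): from T->b P' c we get {b}; from T->a we get {a}; from T->λ we get {λ}. So FIRST(T) = {λ, a, b}.
FIRST(P): from P->U U we get {b}; from P->P' P' a we get {a, b, c}. So FIRST(P) = {a, b, c}.
FIRST(P'): from P'->a we get {a}; from P'->P b a we get {a, b, c}; from P'->c T T P' we get {c}; from P'->λ we get {λ}. So FIRST(P') = {λ, a, b, c}.
FIRST(U): from U->b P b we get {b}; from U->b b U we get {b}; from U->T' b P' b we get {b}. So FIRST(U) = {b}.
FIRST(T'): from T'->U b we get {b}; from T'->U we get {b}. So FIRST(T') = {b}.
FOLLOW(P) includes $ since P is the start symbol.
FOLLOW(P): in U->b P b, P is followed by b with FIRST {b}; in P'->P b a, P is followed by b a with FIRST {b}. Thus FOLLOW(P) = {$, b}.
FOLLOW(P'): in P->P' P' a (occurrence 1), P' is followed by P' a with FIRST {a, b, c}; in P->P' P' a (occurrence 2), P' is followed by a with FIRST {a}; in T->b P' c, P' is followed by c with FIRST {c}; in U->T' b P' b, P' is followed by b with FIRST {b}; in P'->c T T P', the suffix after P' is empty (adds nothing new). Thus FOLLOW(P') = {a, b, c}.
FOLLOW(T): in P'->c T T P' (occurrence 1), T is followed by T P' with FIRST {λ, a, b, c}; in P'->c T T P' (occurrence 1), the suffix after T is nullable, so FOLLOW(T) ⊇ FOLLOW(P') = {a, b, c}; in P'->c T T P' (occurrence 2), T is followed by P' with FIRST {λ, a, b, c}; in P'->c T T P' (occurrence 2), the suffix after T is nullable, so FOLLOW(T) ⊇ FOLLOW(P') = {a, b, c}. Thus FOLLOW(T) = {a, b, c}.
FOLLOW(T'): in U->T' b P' b, T' is followed by b P' b with FIRST {b}. Thus FOLLOW(T') = {b}.
FOLLOW(U): in P->U U (occurrence 1), U is followed by U with FIRST {b}; in P->U U (occurrence 2), the suffix after U is empty, so FOLLOW(U) ⊇ FOLLOW(P) = {$, b}; in U->b b U, the suffix after U is empty (adds nothing new); in T'->U b, U is followed by b with FIRST {b}; in T'->U, the suffix after U is empty, so FOLLOW(U) ⊇ FOLLOW(T') = {b}. Thus FOLLOW(U) = {$, b}.

{a, b, c}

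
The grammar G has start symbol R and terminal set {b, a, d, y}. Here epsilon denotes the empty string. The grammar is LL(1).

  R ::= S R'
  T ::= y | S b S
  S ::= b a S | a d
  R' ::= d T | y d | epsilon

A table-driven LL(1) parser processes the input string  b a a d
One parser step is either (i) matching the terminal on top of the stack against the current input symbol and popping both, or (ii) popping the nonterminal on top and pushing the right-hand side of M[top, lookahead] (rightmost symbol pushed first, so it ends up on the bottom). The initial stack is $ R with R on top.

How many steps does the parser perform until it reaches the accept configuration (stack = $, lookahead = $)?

step 1: stack=$ R  input=b a a d $  — expand R ::= S R'
step 2: stack=$ R' S  input=b a a d $  — expand S ::= b a S
step 3: stack=$ R' S a b  input=b a a d $  — match b
step 4: stack=$ R' S a  input=a a d $  — match a
step 5: stack=$ R' S  input=a d $  — expand S ::= a d
step 6: stack=$ R' d a  input=a d $  — match a
step 7: stack=$ R' d  input=d $  — match d
step 8: stack=$ R'  input=$  — expand R' ::= epsilon
Accept reached after 8 steps.

8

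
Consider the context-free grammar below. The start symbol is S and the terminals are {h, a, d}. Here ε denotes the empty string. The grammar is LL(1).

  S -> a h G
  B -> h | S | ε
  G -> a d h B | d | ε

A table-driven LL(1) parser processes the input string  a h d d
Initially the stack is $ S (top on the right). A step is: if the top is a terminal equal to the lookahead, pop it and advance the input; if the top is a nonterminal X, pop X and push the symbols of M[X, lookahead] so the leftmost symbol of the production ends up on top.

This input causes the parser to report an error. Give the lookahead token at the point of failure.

     Stack    Input      Action
  1  $ S      a h d d $  expand S -> a h G
  2  $ G h a  a h d d $  match a
  3  $ G h    h d d $    match h
  4  $ G      d d $      expand G -> d
  5  $ d      d d $      match d
  6  $        d $        error: stack empty but input remains

d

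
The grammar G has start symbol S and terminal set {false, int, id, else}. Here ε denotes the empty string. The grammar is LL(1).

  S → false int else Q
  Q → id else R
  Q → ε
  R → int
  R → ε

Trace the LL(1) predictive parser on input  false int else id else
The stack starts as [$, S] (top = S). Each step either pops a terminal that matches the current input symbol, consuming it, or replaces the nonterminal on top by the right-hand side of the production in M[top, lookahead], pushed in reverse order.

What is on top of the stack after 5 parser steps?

step 1: stack=$ S  input=false int else id else $  — expand S → false int else Q
step 2: stack=$ Q else int false  input=false int else id else $  — match false
step 3: stack=$ Q else int  input=int else id else $  — match int
step 4: stack=$ Q else  input=else id else $  — match else
step 5: stack=$ Q  input=id else $  — expand Q → id else R
Stack after step 5: $ R else id (top = id).

id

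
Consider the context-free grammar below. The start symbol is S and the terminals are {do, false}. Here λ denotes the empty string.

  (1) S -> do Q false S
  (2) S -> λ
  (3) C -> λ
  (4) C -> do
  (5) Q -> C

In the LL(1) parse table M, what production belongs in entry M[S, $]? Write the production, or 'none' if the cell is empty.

FIRST(S): from S->do Q false S we get {do}; from S->λ we get {λ}. So FIRST(S) = {λ, do}.
FIRST(C): from C->λ we get {λ}; from C->do we get {do}. So FIRST(C) = {λ, do}.
FIRST(Q): from Q->C we get {λ, do}. So FIRST(Q) = {λ, do}.
FOLLOW(S) includes $ since S is the start symbol.
FOLLOW(S): in S->do Q false S, the suffix after S is empty (adds nothing new). Thus FOLLOW(S) = {$}.
For S -> do Q false S: FIRST(do Q false S) = {do}, so it goes in M[S, t] for t ∈ {do}.
For S -> λ: FIRST(λ) = {λ}, so it goes in M[S, t] for t ∈ {}; since λ ∈ FIRST, also for every t ∈ FOLLOW(S) = {$}.

S -> λ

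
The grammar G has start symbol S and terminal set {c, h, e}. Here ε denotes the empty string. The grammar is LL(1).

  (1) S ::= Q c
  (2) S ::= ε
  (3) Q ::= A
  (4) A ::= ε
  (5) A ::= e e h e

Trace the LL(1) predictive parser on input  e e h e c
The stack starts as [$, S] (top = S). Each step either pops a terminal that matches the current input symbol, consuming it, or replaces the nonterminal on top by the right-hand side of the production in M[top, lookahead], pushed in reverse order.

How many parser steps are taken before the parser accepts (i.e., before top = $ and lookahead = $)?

8

step 1: stack=$ S  input=e e h e c $  — expand S ::= Q c
step 2: stack=$ c Q  input=e e h e c $  — expand Q ::= A
step 3: stack=$ c A  input=e e h e c $  — expand A ::= e e h e
step 4: stack=$ c e h e e  input=e e h e c $  — match e
step 5: stack=$ c e h e  input=e h e c $  — match e
step 6: stack=$ c e h  input=h e c $  — match h
step 7: stack=$ c e  input=e c $  — match e
step 8: stack=$ c  input=c $  — match c
Accept reached after 8 steps.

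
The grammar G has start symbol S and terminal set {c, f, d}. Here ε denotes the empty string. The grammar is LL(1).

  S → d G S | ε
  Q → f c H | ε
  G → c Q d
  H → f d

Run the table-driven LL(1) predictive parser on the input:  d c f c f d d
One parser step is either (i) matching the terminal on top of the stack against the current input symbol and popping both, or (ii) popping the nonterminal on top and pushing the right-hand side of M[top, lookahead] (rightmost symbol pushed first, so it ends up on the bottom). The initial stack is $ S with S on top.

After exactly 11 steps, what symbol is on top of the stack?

step 1: stack=$ S  input=d c f c f d d $  — expand S → d G S
step 2: stack=$ S G d  input=d c f c f d d $  — match d
step 3: stack=$ S G  input=c f c f d d $  — expand G → c Q d
step 4: stack=$ S d Q c  input=c f c f d d $  — match c
step 5: stack=$ S d Q  input=f c f d d $  — expand Q → f c H
step 6: stack=$ S d H c f  input=f c f d d $  — match f
step 7: stack=$ S d H c  input=c f d d $  — match c
step 8: stack=$ S d H  input=f d d $  — expand H → f d
step 9: stack=$ S d d f  input=f d d $  — match f
step 10: stack=$ S d d  input=d d $  — match d
step 11: stack=$ S d  input=d $  — match d
Stack after step 11: $ S (top = S).

S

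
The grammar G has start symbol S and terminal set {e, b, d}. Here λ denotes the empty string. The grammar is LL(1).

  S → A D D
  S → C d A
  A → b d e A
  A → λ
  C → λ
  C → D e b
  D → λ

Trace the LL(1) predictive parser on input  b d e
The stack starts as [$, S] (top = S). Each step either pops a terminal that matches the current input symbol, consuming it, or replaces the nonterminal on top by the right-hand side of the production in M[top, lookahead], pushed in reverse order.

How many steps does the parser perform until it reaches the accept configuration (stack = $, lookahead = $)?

step 1: stack=$ S  input=b d e $  — expand S → A D D
step 2: stack=$ D D A  input=b d e $  — expand A → b d e A
step 3: stack=$ D D A e d b  input=b d e $  — match b
step 4: stack=$ D D A e d  input=d e $  — match d
step 5: stack=$ D D A e  input=e $  — match e
step 6: stack=$ D D A  input=$  — expand A → λ
step 7: stack=$ D D  input=$  — expand D → λ
step 8: stack=$ D  input=$  — expand D → λ
Accept reached after 8 steps.

8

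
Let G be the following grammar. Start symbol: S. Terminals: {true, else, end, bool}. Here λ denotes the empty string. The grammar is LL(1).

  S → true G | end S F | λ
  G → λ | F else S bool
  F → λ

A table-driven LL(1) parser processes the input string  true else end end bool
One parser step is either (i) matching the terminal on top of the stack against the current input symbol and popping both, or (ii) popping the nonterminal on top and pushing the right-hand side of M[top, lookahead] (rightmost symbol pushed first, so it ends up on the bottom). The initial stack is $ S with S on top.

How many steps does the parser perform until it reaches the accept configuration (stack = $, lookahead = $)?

      Stack             Input                     Action
   1  $ S               true else end end bool $  expand S → true G
   2  $ G true          true else end end bool $  match true
   3  $ G               else end end bool $       expand G → F else S bool
   4  $ bool S else F   else end end bool $       expand F → λ
   5  $ bool S else     else end end bool $       match else
   6  $ bool S          end end bool $            expand S → end S F
   7  $ bool F S end    end end bool $            match end
   8  $ bool F S        end bool $                expand S → end S F
   9  $ bool F F S end  end bool $                match end
  10  $ bool F F S      bool $                    expand S → λ
  11  $ bool F F        bool $                    expand F → λ
  12  $ bool F          bool $                    expand F → λ
  13  $ bool            bool $                    match bool
Accept reached after 13 steps.

13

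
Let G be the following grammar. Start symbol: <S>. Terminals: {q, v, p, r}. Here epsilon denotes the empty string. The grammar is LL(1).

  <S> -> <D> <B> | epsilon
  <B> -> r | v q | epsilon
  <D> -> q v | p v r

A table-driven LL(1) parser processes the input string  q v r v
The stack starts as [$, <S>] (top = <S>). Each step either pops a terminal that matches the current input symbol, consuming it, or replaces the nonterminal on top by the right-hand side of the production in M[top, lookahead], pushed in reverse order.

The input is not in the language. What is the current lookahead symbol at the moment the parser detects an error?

     Stack      Input      Action
  1  $ <S>      q v r v $  expand <S> -> <D> <B>
  2  $ <B> <D>  q v r v $  expand <D> -> q v
  3  $ <B> v q  q v r v $  match q
  4  $ <B> v    v r v $    match v
  5  $ <B>      r v $      expand <B> -> r
  6  $ r        r v $      match r
  7  $          v $        error: stack empty but input remains

v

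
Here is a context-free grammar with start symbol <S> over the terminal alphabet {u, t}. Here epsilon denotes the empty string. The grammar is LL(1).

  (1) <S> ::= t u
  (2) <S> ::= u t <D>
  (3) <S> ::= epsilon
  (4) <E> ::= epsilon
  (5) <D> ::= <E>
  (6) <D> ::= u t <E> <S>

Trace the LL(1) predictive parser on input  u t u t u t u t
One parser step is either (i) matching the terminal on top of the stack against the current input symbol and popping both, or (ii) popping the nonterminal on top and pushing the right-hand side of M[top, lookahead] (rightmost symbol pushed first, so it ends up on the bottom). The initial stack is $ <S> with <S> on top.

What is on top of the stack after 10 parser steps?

<D>

step 1: stack=$ <S>  input=u t u t u t u t $  — expand <S> ::= u t <D>
step 2: stack=$ <D> t u  input=u t u t u t u t $  — match u
step 3: stack=$ <D> t  input=t u t u t u t $  — match t
step 4: stack=$ <D>  input=u t u t u t $  — expand <D> ::= u t <E> <S>
step 5: stack=$ <S> <E> t u  input=u t u t u t $  — match u
step 6: stack=$ <S> <E> t  input=t u t u t $  — match t
step 7: stack=$ <S> <E>  input=u t u t $  — expand <E> ::= epsilon
step 8: stack=$ <S>  input=u t u t $  — expand <S> ::= u t <D>
step 9: stack=$ <D> t u  input=u t u t $  — match u
step 10: stack=$ <D> t  input=t u t $  — match t
Stack after step 10: $ <D> (top = <D>).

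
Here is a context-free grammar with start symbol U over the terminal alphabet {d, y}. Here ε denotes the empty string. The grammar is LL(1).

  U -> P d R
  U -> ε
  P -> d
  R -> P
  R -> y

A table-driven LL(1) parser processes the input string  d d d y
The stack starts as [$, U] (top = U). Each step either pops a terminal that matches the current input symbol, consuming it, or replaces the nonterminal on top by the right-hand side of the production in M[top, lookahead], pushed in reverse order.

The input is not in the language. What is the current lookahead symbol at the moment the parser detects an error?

step 1: stack=$ U  input=d d d y $  — expand U -> P d R
step 2: stack=$ R d P  input=d d d y $  — expand P -> d
step 3: stack=$ R d d  input=d d d y $  — match d
step 4: stack=$ R d  input=d d y $  — match d
step 5: stack=$ R  input=d y $  — expand R -> P
step 6: stack=$ P  input=d y $  — expand P -> d
step 7: stack=$ d  input=d y $  — match d
step 8: stack=$  input=y $  — error: stack empty but input remains

y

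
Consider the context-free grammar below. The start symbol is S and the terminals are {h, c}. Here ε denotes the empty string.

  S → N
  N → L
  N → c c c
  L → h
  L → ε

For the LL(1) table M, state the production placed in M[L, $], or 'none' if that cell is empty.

L → ε

FIRST(L) = {ε, h}
FIRST(N) = {ε, c, h}  (via L)
FIRST(S) = {ε, c, h}  (via N)
FOLLOW(S) includes $ since S is the start symbol.
FOLLOW(N): in S→N, the suffix after N is empty, so FOLLOW(N) ⊇ FOLLOW(S) = {$}. Thus FOLLOW(N) = {$}.
FOLLOW(L): in N→L, the suffix after L is empty, so FOLLOW(L) ⊇ FOLLOW(N) = {$}. Thus FOLLOW(L) = {$}.
For L → h: FIRST(h) = {h}, so it goes in M[L, t] for t ∈ {h}.
For L → ε: FIRST(ε) = {ε}, so it goes in M[L, t] for t ∈ {}; since ε ∈ FIRST, also for every t ∈ FOLLOW(L) = {$}.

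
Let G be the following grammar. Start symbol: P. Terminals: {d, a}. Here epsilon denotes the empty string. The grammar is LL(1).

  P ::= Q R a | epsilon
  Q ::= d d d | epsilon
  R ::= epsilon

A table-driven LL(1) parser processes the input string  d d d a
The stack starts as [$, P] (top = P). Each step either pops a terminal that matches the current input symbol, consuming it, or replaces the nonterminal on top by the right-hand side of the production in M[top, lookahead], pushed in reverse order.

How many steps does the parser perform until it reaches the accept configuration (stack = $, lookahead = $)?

7

     Stack        Input      Action
  1  $ P          d d d a $  expand P ::= Q R a
  2  $ a R Q      d d d a $  expand Q ::= d d d
  3  $ a R d d d  d d d a $  match d
  4  $ a R d d    d d a $    match d
  5  $ a R d      d a $      match d
  6  $ a R        a $        expand R ::= epsilon
  7  $ a          a $        match a
Accept reached after 7 steps.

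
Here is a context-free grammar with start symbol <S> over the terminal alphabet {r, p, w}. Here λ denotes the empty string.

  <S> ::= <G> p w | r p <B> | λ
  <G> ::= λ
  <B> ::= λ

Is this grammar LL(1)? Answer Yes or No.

FIRST(<S>) = {λ, p, r}
FIRST(<G>) = {λ}
FIRST(<B>) = {λ}
FOLLOW(<S>) = {$}
FOLLOW(<G>) = {p}
FOLLOW(<B>) = {$}
Each cell of M receives at most one production.

Yes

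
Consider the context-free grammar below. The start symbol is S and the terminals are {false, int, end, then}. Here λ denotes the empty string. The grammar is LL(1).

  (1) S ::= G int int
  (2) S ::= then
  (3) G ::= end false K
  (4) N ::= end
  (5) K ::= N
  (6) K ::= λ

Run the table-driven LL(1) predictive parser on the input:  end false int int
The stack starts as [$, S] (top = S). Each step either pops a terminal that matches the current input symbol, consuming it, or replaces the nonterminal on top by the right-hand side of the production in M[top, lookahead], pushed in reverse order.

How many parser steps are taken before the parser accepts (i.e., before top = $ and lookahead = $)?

7

     Stack                  Input                Action
  1  $ S                    end false int int $  expand S ::= G int int
  2  $ int int G            end false int int $  expand G ::= end false K
  3  $ int int K false end  end false int int $  match end
  4  $ int int K false      false int int $      match false
  5  $ int int K            int int $            expand K ::= λ
  6  $ int int              int int $            match int
  7  $ int                  int $                match int
Accept reached after 7 steps.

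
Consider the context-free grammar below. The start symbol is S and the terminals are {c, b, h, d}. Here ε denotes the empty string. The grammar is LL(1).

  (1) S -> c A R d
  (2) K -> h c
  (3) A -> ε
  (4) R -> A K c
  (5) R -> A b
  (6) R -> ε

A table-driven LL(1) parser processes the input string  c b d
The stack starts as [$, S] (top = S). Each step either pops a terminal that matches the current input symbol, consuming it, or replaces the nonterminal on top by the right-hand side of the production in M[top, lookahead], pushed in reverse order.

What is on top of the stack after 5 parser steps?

b

step 1: stack=$ S  input=c b d $  — expand S -> c A R d
step 2: stack=$ d R A c  input=c b d $  — match c
step 3: stack=$ d R A  input=b d $  — expand A -> ε
step 4: stack=$ d R  input=b d $  — expand R -> A b
step 5: stack=$ d b A  input=b d $  — expand A -> ε
Stack after step 5: $ d b (top = b).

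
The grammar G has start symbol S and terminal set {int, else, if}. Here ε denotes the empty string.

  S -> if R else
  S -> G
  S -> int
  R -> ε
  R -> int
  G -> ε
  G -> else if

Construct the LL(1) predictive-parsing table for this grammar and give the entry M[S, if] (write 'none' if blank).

S -> if R else

FIRST(R) = {ε, int}
FIRST(G) = {ε, else}
FIRST(S) = {ε, else, if, int}  (via G)
FOLLOW(S) includes $ since S is the start symbol.
FOLLOW(S): S appears on no right-hand side. Thus FOLLOW(S) = {$}.
For S -> if R else: FIRST(if R else) = {if}, so it goes in M[S, t] for t ∈ {if}.
For S -> G: FIRST(G) = {ε, else}, so it goes in M[S, t] for t ∈ {else}; since ε ∈ FIRST, also for every t ∈ FOLLOW(S) = {$}.
For S -> int: FIRST(int) = {int}, so it goes in M[S, t] for t ∈ {int}.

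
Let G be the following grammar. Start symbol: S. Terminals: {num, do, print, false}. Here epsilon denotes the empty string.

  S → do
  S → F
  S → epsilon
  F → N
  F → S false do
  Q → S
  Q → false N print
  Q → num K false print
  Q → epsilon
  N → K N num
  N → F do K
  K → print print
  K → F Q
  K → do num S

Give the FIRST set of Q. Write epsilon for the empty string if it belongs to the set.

{epsilon, do, false, num, print}

FIRST(S): from S→do we get {do}; from S→F we get {do, false, print}; from S→epsilon we get {epsilon}. So FIRST(S) = {epsilon, do, false, print}.
FIRST(Q): from Q→S we get {epsilon, do, false, print}; from Q→false N print we get {false}; from Q→num K false print we get {num}; from Q→epsilon we get {epsilon}. So FIRST(Q) = {epsilon, do, false, num, print}.
FIRST(F): from F→N we get {do, false, print}; from F→S false do we get {do, false, print}. So FIRST(F) = {do, false, print}.
FIRST(K): from K→print print we get {print}; from K→F Q we get {do, false, print}; from K→do num S we get {do}. So FIRST(K) = {do, false, print}.
FIRST(N): from N→K N num we get {do, false, print}; from N→F do K we get {do, false, print}. So FIRST(N) = {do, false, print}.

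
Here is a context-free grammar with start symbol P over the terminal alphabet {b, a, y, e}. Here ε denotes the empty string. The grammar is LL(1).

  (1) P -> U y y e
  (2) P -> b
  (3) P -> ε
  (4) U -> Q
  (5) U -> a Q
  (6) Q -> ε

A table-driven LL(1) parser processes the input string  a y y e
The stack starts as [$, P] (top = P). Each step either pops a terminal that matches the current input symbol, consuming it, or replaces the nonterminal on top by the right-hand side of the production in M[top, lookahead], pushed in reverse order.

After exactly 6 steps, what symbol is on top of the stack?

step 1: stack=$ P  input=a y y e $  — expand P -> U y y e
step 2: stack=$ e y y U  input=a y y e $  — expand U -> a Q
step 3: stack=$ e y y Q a  input=a y y e $  — match a
step 4: stack=$ e y y Q  input=y y e $  — expand Q -> ε
step 5: stack=$ e y y  input=y y e $  — match y
step 6: stack=$ e y  input=y e $  — match y
Stack after step 6: $ e (top = e).

e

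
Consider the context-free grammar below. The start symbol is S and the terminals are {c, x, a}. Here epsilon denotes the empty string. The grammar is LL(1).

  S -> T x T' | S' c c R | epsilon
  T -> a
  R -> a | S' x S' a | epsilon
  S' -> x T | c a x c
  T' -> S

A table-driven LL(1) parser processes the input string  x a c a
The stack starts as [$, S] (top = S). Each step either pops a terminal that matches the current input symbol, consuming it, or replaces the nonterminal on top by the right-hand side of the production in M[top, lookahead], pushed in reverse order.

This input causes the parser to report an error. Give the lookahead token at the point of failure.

a

     Stack        Input      Action
  1  $ S          x a c a $  expand S -> S' c c R
  2  $ R c c S'   x a c a $  expand S' -> x T
  3  $ R c c T x  x a c a $  match x
  4  $ R c c T    a c a $    expand T -> a
  5  $ R c c a    a c a $    match a
  6  $ R c c      c a $      match c
  7  $ R c        a $        error: top is terminal c but lookahead is a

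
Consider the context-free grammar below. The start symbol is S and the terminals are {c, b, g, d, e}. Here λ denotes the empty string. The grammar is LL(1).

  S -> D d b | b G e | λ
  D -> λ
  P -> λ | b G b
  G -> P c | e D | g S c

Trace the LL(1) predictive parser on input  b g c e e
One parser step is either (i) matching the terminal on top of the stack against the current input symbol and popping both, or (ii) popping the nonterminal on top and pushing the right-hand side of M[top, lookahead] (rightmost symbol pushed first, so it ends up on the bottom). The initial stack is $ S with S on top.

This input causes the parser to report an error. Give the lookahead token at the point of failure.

e

     Stack      Input        Action
  1  $ S        b g c e e $  expand S -> b G e
  2  $ e G b    b g c e e $  match b
  3  $ e G      g c e e $    expand G -> g S c
  4  $ e c S g  g c e e $    match g
  5  $ e c S    c e e $      expand S -> λ
  6  $ e c      c e e $      match c
  7  $ e        e e $        match e
  8  $          e $          error: stack empty but input remains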